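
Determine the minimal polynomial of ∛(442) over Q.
m_α(x) = x^3 - 442

α satisfies α^3 = 442, so x^3 - 442 annihilates α. By the rational root test, a rational root p/q (in lowest terms) of x^3 - 442 would satisfy p^3 = 442 q^3, forcing q = 1 and p^3 = 442; but 442 is not a perfect cube, contradiction. A monic cubic over Q with no rational root is irreducible (any nontrivial factorization would include a linear factor). Hence x^3 - 442 is the minimal polynomial of α, and in particular [Q(α):Q] = 3.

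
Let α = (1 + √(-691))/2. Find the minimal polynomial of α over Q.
m_α(x) = x^2 - x + 173

From 2α - 1 = √(-691), squaring gives (2α - 1)^2 = -691, i.e. 4α^2 - 4α + 1 = -691, so α^2 - α + (1 + 691)/4 = 0. Since -691 ≡ 1 (mod 4), (1 + 691)/4 = 173 ∈ Z. The polynomial x^2 - x + 173 has discriminant 1 - 4·(173) = -691, which is not a perfect square in Q (d = -691 is squarefree and ≠ 1), so x^2 - x + 173 is irreducible over Q. It is the minimal polynomial of α.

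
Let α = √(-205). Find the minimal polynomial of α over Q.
m_α(x) = x^2 + 205

α satisfies α^2 + 205 = 0, so x^2 + 205 annihilates α. Since d = -205 is squarefree and ≠ 1, it is not a perfect square in Q, so x^2 + 205 has no rational root and is therefore irreducible over Q (a degree-2 polynomial over a field is irreducible iff it has no root). Hence m_α(x) = x^2 + 205.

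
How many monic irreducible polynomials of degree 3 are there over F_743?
There are 136723888 monic irreducible polynomials of degree 3 over F_743

Each element of F_{743^3} that lies in no proper subfield is a root of exactly one monic irreducible of degree 3 over F_743, and each such polynomial has 3 distinct roots in F_{743^3}. By Möbius inversion the count is N_743(3) = (1/3) Σ_{d|3} μ(3/d) · 743^d = (1/3)(μ(3)·743^1 + μ(1)·743^3) = 410171664/3 = 136723888.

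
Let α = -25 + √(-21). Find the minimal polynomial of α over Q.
m_α(x) = x^2 + 50x + 646

From α + 25 = √(-21), squaring gives (α + 25)^2 = -21, i.e. α^2 + 50α + 625 = -21, so α^2 + 50α + 646 = 0. The discriminant of x^2 + 50x + 646 is (50)^2 - 4·(646) = 2500 - 2584 = -84, and 4·(-21) is not a perfect square in Q since -21 is squarefree and ≠ 1. Hence x^2 + 50x + 646 is irreducible over Q and is the minimal polynomial of α.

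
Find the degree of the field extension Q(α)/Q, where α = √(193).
[Q(α):Q] = 2

[Q(α):Q] equals the degree of the minimal polynomial of α. Here α^2 = 193 and x^2 - 193 is irreducible (d = 193 is squarefree, ≠ 1, hence not a square), so deg(m_α) = 2. Thus [Q(α):Q] = 2.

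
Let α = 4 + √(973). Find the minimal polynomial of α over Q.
m_α(x) = x^2 - 8x - 957

From α - 4 = √(973), squaring gives (α - 4)^2 = 973, i.e. α^2 - 8α + 16 = 973, so α^2 - 8α - 957 = 0. The discriminant of x^2 - 8x - 957 is (-8)^2 - 4·(-957) = 64 + 3828 = 3892, and 4·(973) is not a perfect square in Q since 973 is squarefree and ≠ 1. Hence x^2 - 8x - 957 is irreducible over Q and is the minimal polynomial of α.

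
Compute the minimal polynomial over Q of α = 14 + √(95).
m_α(x) = x^2 - 28x + 101

From α - 14 = √(95), squaring gives (α - 14)^2 = 95, i.e. α^2 - 28α + 196 = 95, so α^2 - 28α + 101 = 0. The discriminant of x^2 - 28x + 101 is (-28)^2 - 4·(101) = 784 - 404 = 380, and 4·(95) is not a perfect square in Q since 95 is squarefree and ≠ 1. Hence x^2 - 28x + 101 is irreducible over Q and is the minimal polynomial of α.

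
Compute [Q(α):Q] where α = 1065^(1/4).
[Q(α):Q] = 4

α is a root of x^4 - 1065. By Eisenstein's criterion at the prime p = 3 (which divides the constant term 1065 but p^2 = 9 does not, since 1065 is squarefree), x^4 - 1065 is irreducible over Q. Hence [Q(α):Q] = 4.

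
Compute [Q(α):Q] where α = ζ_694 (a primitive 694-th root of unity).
[Q(α):Q] = 346

The minimal polynomial of ζ_694 over Q is the 694-th cyclotomic polynomial Φ_694(x), which is irreducible over Q and has degree φ(694) = 346. Hence [Q(α):Q] = φ(694) = 346.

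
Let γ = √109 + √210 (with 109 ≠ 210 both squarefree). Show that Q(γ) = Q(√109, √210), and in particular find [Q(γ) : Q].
[Q(γ) : Q] = 4 (equivalently, Q(γ) = Q(√109, √210))

Obviously Q(γ) ⊆ Q(√109, √210), and [Q(√109, √210):Q] = 4 (since 109, 210 are distinct squarefree integers > 1 with 22890 not a perfect square). To show equality we compute the minimal polynomial of γ. From γ = √109 + √210: γ^2 = 109 + 2√(22890) + 210 = 319 + 2√(22890), so γ^2 - 319 = 2√(22890); squaring, (γ^2 - 319)^2 = 4·22890, i.e. γ^4 - 638γ^2 + 101761 - 91560 = 0, i.e. γ^4 - 638γ^2 + 10201 = 0. So γ is a root of x^4 - 638x^2 + 10201. This polynomial is irreducible over Q: it has no rational root (each ±√109 ± √210 is irrational), and any factorization into two quadratics over Q would force √(22890) ∈ Q (pairing opposite roots) or √109, √210 ∈ Q (other pairings), all impossible. Hence [Q(γ):Q] = 4 = [Q(√109, √210):Q], so Q(γ) = Q(√109, √210).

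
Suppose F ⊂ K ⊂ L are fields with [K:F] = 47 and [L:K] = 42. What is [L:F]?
[L:F] = 1974

The tower law says that for any tower of field extensions F ⊂ K ⊂ L with finite degrees, [L:F] = [L:K] · [K:F]. Here this gives [L:F] = 42 · 47 = 1974.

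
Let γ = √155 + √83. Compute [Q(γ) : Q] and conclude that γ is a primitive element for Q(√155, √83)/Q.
[Q(γ) : Q] = 4 (equivalently, Q(γ) = Q(√155, √83))

Obviously Q(γ) ⊆ Q(√155, √83), and [Q(√155, √83):Q] = 4 (since 155, 83 are distinct squarefree integers > 1 with 12865 not a perfect square). To show equality we compute the minimal polynomial of γ. From γ = √155 + √83: γ^2 = 155 + 2√(12865) + 83 = 238 + 2√(12865), so γ^2 - 238 = 2√(12865); squaring, (γ^2 - 238)^2 = 4·12865, i.e. γ^4 - 476γ^2 + 56644 - 51460 = 0, i.e. γ^4 - 476γ^2 + 5184 = 0. So γ is a root of x^4 - 476x^2 + 5184. This polynomial is irreducible over Q: it has no rational root (each ±√155 ± √83 is irrational), and any factorization into two quadratics over Q would force √(12865) ∈ Q (pairing opposite roots) or √155, √83 ∈ Q (other pairings), all impossible. Hence [Q(γ):Q] = 4 = [Q(√155, √83):Q], so Q(γ) = Q(√155, √83).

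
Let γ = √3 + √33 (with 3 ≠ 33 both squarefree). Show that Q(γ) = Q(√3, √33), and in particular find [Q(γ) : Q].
[Q(γ) : Q] = 4 (equivalently, Q(γ) = Q(√3, √33))

Obviously Q(γ) ⊆ Q(√3, √33), and [Q(√3, √33):Q] = 4 (since 3, 33 are distinct squarefree integers > 1 with 99 not a perfect square). To show equality we compute the minimal polynomial of γ. From γ = √3 + √33: γ^2 = 3 + 2√(99) + 33 = 36 + 2√(99), so γ^2 - 36 = 2√(99); squaring, (γ^2 - 36)^2 = 4·99, i.e. γ^4 - 72γ^2 + 1296 - 396 = 0, i.e. γ^4 - 72γ^2 + 900 = 0. So γ is a root of x^4 - 72x^2 + 900. This polynomial is irreducible over Q: it has no rational root (each ±√3 ± √33 is irrational), and any factorization into two quadratics over Q would force √(99) ∈ Q (pairing opposite roots) or √3, √33 ∈ Q (other pairings), all impossible. Hence [Q(γ):Q] = 4 = [Q(√3, √33):Q], so Q(γ) = Q(√3, √33).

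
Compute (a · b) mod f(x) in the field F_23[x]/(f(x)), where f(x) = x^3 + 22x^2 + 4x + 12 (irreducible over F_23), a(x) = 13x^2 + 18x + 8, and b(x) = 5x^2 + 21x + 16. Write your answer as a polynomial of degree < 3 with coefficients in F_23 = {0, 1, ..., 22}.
a · b ≡ 12x^2 + 11x + 6 (mod f(x))

Multiply in F_23[x]: a(x)·b(x) = (13x^2 + 18x + 8)·(5x^2 + 21x + 16) = 19x^4 + 18x^3 + 5x^2 + 19x + 13. This has degree ≥ 3, so divide by f(x) over F_23: 19x^4 + 18x^3 + 5x^2 + 19x + 13 = (19x + 14)·(x^3 + 22x^2 + 4x + 12) + (12x^2 + 11x + 6). Hence a·b ≡ 12x^2 + 11x + 6 (mod f). (F_23[x]/(f) is a field with 23^3 = 12167 elements since f is irreducible of degree 3.)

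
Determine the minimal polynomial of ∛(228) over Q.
m_α(x) = x^3 - 228

α satisfies α^3 = 228, so x^3 - 228 annihilates α. By the rational root test, a rational root p/q (in lowest terms) of x^3 - 228 would satisfy p^3 = 228 q^3, forcing q = 1 and p^3 = 228; but 228 is not a perfect cube, contradiction. A monic cubic over Q with no rational root is irreducible (any nontrivial factorization would include a linear factor). Hence x^3 - 228 is the minimal polynomial of α, and in particular [Q(α):Q] = 3.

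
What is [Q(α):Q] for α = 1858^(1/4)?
[Q(α):Q] = 4

α is a root of x^4 - 1858. By Eisenstein's criterion at the prime p = 2 (which divides the constant term 1858 but p^2 = 4 does not, since 1858 is squarefree), x^4 - 1858 is irreducible over Q. Hence [Q(α):Q] = 4.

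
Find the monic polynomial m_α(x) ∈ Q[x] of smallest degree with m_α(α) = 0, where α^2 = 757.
m_α(x) = x^2 - 757

α satisfies α^2 - 757 = 0, so x^2 - 757 annihilates α. Since d = 757 is squarefree and ≠ 1, it is not a perfect square in Q, so x^2 - 757 has no rational root and is therefore irreducible over Q (a degree-2 polynomial over a field is irreducible iff it has no root). Hence m_α(x) = x^2 - 757.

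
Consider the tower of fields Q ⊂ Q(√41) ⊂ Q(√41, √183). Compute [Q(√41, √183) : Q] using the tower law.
[Q(√41, √183) : Q] = 4

[Q(√41):Q] = 2 (min poly x^2 - 41, irreducible since 41 is squarefree > 1). For the top step, suppose √183 ∈ Q(√41), say √183 = c + d√41 with c, d ∈ Q. Squaring: 183 = c^2 + 41d^2 + 2cd√41. Since √41 ∉ Q this forces 2cd = 0. If d = 0 then √183 = c ∈ Q, contradicting 183 squarefree > 1. If c = 0 then 183 = 41d^2, so 41·183 = (41d)^2 is a perfect square in Q — but 41·183 = 7503 is not a perfect square (since 41 and 183 are distinct squarefree integers). Contradiction. Hence √183 ∉ Q(√41), so x^2 - 183 stays irreducible over Q(√41) and [Q(√41, √183) : Q(√41)] = 2. By the tower law, [Q(√41, √183) : Q] = 2 · 2 = 4.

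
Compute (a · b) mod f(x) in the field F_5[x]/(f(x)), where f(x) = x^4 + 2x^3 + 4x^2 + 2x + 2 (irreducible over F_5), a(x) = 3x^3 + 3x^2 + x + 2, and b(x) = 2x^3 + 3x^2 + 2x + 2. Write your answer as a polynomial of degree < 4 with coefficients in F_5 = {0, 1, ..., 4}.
a · b ≡ x^3 + 3x^2 + x (mod f(x))

Multiply in F_5[x]: a(x)·b(x) = (3x^3 + 3x^2 + x + 2)·(2x^3 + 3x^2 + 2x + 2) = x^6 + 2x^4 + 4x^3 + 4x^2 + x + 4. This has degree ≥ 4, so divide by f(x) over F_5: x^6 + 2x^4 + 4x^3 + 4x^2 + x + 4 = (x^2 + 3x + 2)·(x^4 + 2x^3 + 4x^2 + 2x + 2) + (x^3 + 3x^2 + x). Hence a·b ≡ x^3 + 3x^2 + x (mod f). (F_5[x]/(f) is a field with 5^4 = 625 elements since f is irreducible of degree 4.)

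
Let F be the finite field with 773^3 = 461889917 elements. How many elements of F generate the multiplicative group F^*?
There are φ(461889916) = 229747968 primitive elements

F_q^* is cyclic of order q - 1 = 461889916. A cyclic group of order m has exactly φ(m) generators. Here m = 461889916 = 2^2 · 193 · 598303, so the number of primitive elements is φ(461889916) = 229747968.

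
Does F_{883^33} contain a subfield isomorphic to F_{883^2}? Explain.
No: F_{883^2} is not a subfield of F_{883^33}

F_{p^m} embeds in F_{p^n} iff m | n. Here 2 ∤ 33 (since 33 = 16·2 + 1 with remainder 1 ≠ 0), so F_{883^2} is not a subfield of F_{883^33}. Equivalently: if it were, the tower law would give 2 = [F_{883^2}:F_883] dividing [F_{883^33}:F_883] = 33, contradiction.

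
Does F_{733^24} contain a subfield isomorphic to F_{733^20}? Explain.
No: F_{733^20} is not a subfield of F_{733^24}

F_{p^m} embeds in F_{p^n} iff m | n. Here 20 ∤ 24 (since 24 = 1·20 + 4 with remainder 4 ≠ 0), so F_{733^20} is not a subfield of F_{733^24}. Equivalently: if it were, the tower law would give 20 = [F_{733^20}:F_733] dividing [F_{733^24}:F_733] = 24, contradiction.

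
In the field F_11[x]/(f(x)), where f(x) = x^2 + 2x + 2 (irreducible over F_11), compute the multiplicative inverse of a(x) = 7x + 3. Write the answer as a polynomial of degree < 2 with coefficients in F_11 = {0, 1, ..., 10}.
a(x)^(-1) ≡ 7x (mod f(x))

Since f is irreducible over F_11, F_11[x]/(f) is a field and a(x) ≠ 0 has an inverse. Apply the extended Euclidean algorithm to f(x) and a(x) in F_11[x]: f(x) = (8x)·a(x) + (2). The last nonzero remainder is the constant 2 = gcd(f, a) in F_11. Back-substituting through the division chain expresses 2 = s(x)·a(x) + t(x)·f(x) with s(x) ≡ 3x (mod f), so (3x)·a(x) ≡ 2 (mod f). Multiplying by 2^(-1) ≡ 6 in F_11 gives a(x)^(-1) ≡ 6·(3x) ≡ 7x (mod f). Check: (7x + 3)·(7x) = 5x^2 + 10x ≡ 1 (mod x^2 + 2x + 2).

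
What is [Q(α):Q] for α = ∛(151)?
[Q(α):Q] = 3

The minimal polynomial of α is x^3 - 151, irreducible over Q since 151 is not a perfect cube (so x^3 - 151 has no rational root). Hence [Q(α):Q] = deg(m_α) = 3.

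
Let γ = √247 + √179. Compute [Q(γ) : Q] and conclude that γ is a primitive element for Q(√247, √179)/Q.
[Q(γ) : Q] = 4 (equivalently, Q(γ) = Q(√247, √179))

Obviously Q(γ) ⊆ Q(√247, √179), and [Q(√247, √179):Q] = 4 (since 247, 179 are distinct squarefree integers > 1 with 44213 not a perfect square). To show equality we compute the minimal polynomial of γ. From γ = √247 + √179: γ^2 = 247 + 2√(44213) + 179 = 426 + 2√(44213), so γ^2 - 426 = 2√(44213); squaring, (γ^2 - 426)^2 = 4·44213, i.e. γ^4 - 852γ^2 + 181476 - 176852 = 0, i.e. γ^4 - 852γ^2 + 4624 = 0. So γ is a root of x^4 - 852x^2 + 4624. This polynomial is irreducible over Q: it has no rational root (each ±√247 ± √179 is irrational), and any factorization into two quadratics over Q would force √(44213) ∈ Q (pairing opposite roots) or √247, √179 ∈ Q (other pairings), all impossible. Hence [Q(γ):Q] = 4 = [Q(√247, √179):Q], so Q(γ) = Q(√247, √179).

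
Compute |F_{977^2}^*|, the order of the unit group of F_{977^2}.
|F_{977^2}^*| = 954528

F_{977^2} has 977^2 = 954529 elements; its multiplicative group consists of all nonzero elements, so |F_{977^2}^*| = 954529 - 1 = 954528. (It is cyclic since any finite subgroup of the multiplicative group of a field is cyclic.)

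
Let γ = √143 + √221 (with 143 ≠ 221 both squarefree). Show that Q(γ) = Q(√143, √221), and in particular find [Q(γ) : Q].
[Q(γ) : Q] = 4 (equivalently, Q(γ) = Q(√143, √221))

Obviously Q(γ) ⊆ Q(√143, √221), and [Q(√143, √221):Q] = 4 (since 143, 221 are distinct squarefree integers > 1 with 31603 not a perfect square). To show equality we compute the minimal polynomial of γ. From γ = √143 + √221: γ^2 = 143 + 2√(31603) + 221 = 364 + 2√(31603), so γ^2 - 364 = 2√(31603); squaring, (γ^2 - 364)^2 = 4·31603, i.e. γ^4 - 728γ^2 + 132496 - 126412 = 0, i.e. γ^4 - 728γ^2 + 6084 = 0. So γ is a root of x^4 - 728x^2 + 6084. This polynomial is irreducible over Q: it has no rational root (each ±√143 ± √221 is irrational), and any factorization into two quadratics over Q would force √(31603) ∈ Q (pairing opposite roots) or √143, √221 ∈ Q (other pairings), all impossible. Hence [Q(γ):Q] = 4 = [Q(√143, √221):Q], so Q(γ) = Q(√143, √221).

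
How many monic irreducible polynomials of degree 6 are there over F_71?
There are 21349986840 monic irreducible polynomials of degree 6 over F_71

Each element of F_{71^6} that lies in no proper subfield is a root of exactly one monic irreducible of degree 6 over F_71, and each such polynomial has 6 distinct roots in F_{71^6}. By Möbius inversion the count is N_71(6) = (1/6) Σ_{d|6} μ(6/d) · 71^d = (1/6)(μ(6)·71^1 + μ(3)·71^2 + μ(2)·71^3 + μ(1)·71^6) = 128099921040/6 = 21349986840.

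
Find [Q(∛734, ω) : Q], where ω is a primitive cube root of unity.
[Q(∛734, ω) : Q] = 6

[Q(∛734):Q] = 3 (min poly x^3 - 734, irreducible since 734 is not a perfect cube). [Q(ω):Q] = 2 (min poly x^2 + x + 1). Since Q(∛734) ⊂ R and ω ∉ R, we have ω ∉ Q(∛734), so x^2 + x + 1 remains irreducible over Q(∛734) and [Q(∛734, ω) : Q(∛734)] = 2. By the tower law, [Q(∛734, ω) : Q] = 3 · 2 = 6. (In fact Q(∛734, ω) is the splitting field of x^3 - 734 over Q.)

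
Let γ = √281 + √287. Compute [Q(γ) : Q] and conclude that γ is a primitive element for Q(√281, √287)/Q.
[Q(γ) : Q] = 4 (equivalently, Q(γ) = Q(√281, √287))

Obviously Q(γ) ⊆ Q(√281, √287), and [Q(√281, √287):Q] = 4 (since 281, 287 are distinct squarefree integers > 1 with 80647 not a perfect square). To show equality we compute the minimal polynomial of γ. From γ = √281 + √287: γ^2 = 281 + 2√(80647) + 287 = 568 + 2√(80647), so γ^2 - 568 = 2√(80647); squaring, (γ^2 - 568)^2 = 4·80647, i.e. γ^4 - 1136γ^2 + 322624 - 322588 = 0, i.e. γ^4 - 1136γ^2 + 36 = 0. So γ is a root of x^4 - 1136x^2 + 36. This polynomial is irreducible over Q: it has no rational root (each ±√281 ± √287 is irrational), and any factorization into two quadratics over Q would force √(80647) ∈ Q (pairing opposite roots) or √281, √287 ∈ Q (other pairings), all impossible. Hence [Q(γ):Q] = 4 = [Q(√281, √287):Q], so Q(γ) = Q(√281, √287).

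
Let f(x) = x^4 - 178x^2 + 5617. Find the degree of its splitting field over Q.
[K : Q] = 4

Solving the quadratic in x^2: x^2 = (178 ± √(178^2 - 4·5617))/2 = (178 ± √9216)/2 = (178 ± 96)/2, giving x^2 = 137 or x^2 = 41. So f(x) = (x^2 - 137)(x^2 - 41) and the roots of f are ±√137, ±√41. Hence the splitting field is K = Q(√137, √41). Since 137 and 41 are distinct squarefree integers > 1, their product 5617 is not a perfect square, so √41 ∉ Q(√137). By the tower law [K:Q] = [Q(√137,√41):Q(√137)] · [Q(√137):Q] = 2 · 2 = 4.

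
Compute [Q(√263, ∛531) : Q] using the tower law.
[Q(√263, ∛531) : Q] = 6

Let L = Q(√263, ∛531). Since Q(√263) ⊂ L and [Q(√263):Q] = 2, the tower law gives 2 | [L:Q]. Likewise Q(∛531) ⊂ L with [Q(∛531):Q] = 3 (because 531 is not a perfect cube), so 3 | [L:Q]. As gcd(2,3) = 1, [L:Q] is divisible by 6. Conversely L is generated over Q by √263 and ∛531, so [L:Q] ≤ 2·3 = 6. Therefore [Q(√263, ∛531) : Q] = 6.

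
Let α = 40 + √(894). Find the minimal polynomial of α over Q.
m_α(x) = x^2 - 80x + 706

From α - 40 = √(894), squaring gives (α - 40)^2 = 894, i.e. α^2 - 80α + 1600 = 894, so α^2 - 80α + 706 = 0. The discriminant of x^2 - 80x + 706 is (-80)^2 - 4·(706) = 6400 - 2824 = 3576, and 4·(894) is not a perfect square in Q since 894 is squarefree and ≠ 1. Hence x^2 - 80x + 706 is irreducible over Q and is the minimal polynomial of α.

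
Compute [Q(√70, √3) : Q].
[Q(√70, √3) : Q] = 4

[Q(√70):Q] = 2 (min poly x^2 - 70, irreducible since 70 is squarefree > 1). For the top step, suppose √3 ∈ Q(√70), say √3 = c + d√70 with c, d ∈ Q. Squaring: 3 = c^2 + 70d^2 + 2cd√70. Since √70 ∉ Q this forces 2cd = 0. If d = 0 then √3 = c ∈ Q, contradicting 3 squarefree > 1. If c = 0 then 3 = 70d^2, so 70·3 = (70d)^2 is a perfect square in Q — but 70·3 = 210 is not a perfect square (since 70 and 3 are distinct squarefree integers). Contradiction. Hence √3 ∉ Q(√70), so x^2 - 3 stays irreducible over Q(√70) and [Q(√70, √3) : Q(√70)] = 2. By the tower law, [Q(√70, √3) : Q] = 2 · 2 = 4.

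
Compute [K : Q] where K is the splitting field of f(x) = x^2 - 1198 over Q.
[K : Q] = 2

f(x) = x^2 - 1198 factors as (x - √1198)(x + √1198). The splitting field is K = Q(√1198). Since 1198 is squarefree and > 1, it is not a perfect square, so x^2 - 1198 is irreducible over Q and [Q(√1198) : Q] = 2. Hence [K : Q] = 2.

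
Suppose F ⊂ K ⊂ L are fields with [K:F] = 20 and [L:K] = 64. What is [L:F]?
[L:F] = 1280

The tower law says that for any tower of field extensions F ⊂ K ⊂ L with finite degrees, [L:F] = [L:K] · [K:F]. Here this gives [L:F] = 64 · 20 = 1280.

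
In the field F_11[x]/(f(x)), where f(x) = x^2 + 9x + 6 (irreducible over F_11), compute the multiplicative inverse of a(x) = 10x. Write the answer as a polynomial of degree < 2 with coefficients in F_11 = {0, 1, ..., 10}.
a(x)^(-1) ≡ 2x + 7 (mod f(x))

Since f is irreducible over F_11, F_11[x]/(f) is a field and a(x) ≠ 0 has an inverse. Apply the extended Euclidean algorithm to f(x) and a(x) in F_11[x]: f(x) = (10x + 2)·a(x) + (6). The last nonzero remainder is the constant 6 = gcd(f, a) in F_11. Back-substituting through the division chain expresses 6 = s(x)·a(x) + t(x)·f(x) with s(x) ≡ x + 9 (mod f), so (x + 9)·a(x) ≡ 6 (mod f). Multiplying by 6^(-1) ≡ 2 in F_11 gives a(x)^(-1) ≡ 2·(x + 9) ≡ 2x + 7 (mod f). Check: (10x)·(2x + 7) = 9x^2 + 4x ≡ 1 (mod x^2 + 9x + 6).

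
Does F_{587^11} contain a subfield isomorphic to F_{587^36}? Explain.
No: F_{587^36} is not a subfield of F_{587^11}

F_{p^m} embeds in F_{p^n} iff m | n. Here 36 ∤ 11 (since 11 = 0·36 + 11 with remainder 11 ≠ 0), so F_{587^36} is not a subfield of F_{587^11}. Equivalently: if it were, the tower law would give 36 = [F_{587^36}:F_587] dividing [F_{587^11}:F_587] = 11, contradiction.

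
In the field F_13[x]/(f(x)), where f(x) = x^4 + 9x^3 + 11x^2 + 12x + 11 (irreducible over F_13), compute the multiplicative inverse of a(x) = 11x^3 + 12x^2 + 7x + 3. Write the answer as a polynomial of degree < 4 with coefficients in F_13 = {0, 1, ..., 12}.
a(x)^(-1) ≡ 5x^3 + 9x^2 + x + 1 (mod f(x))

Since f is irreducible over F_13, F_13[x]/(f) is a field and a(x) ≠ 0 has an inverse. Apply the extended Euclidean algorithm to f(x) and a(x) in F_13[x]: f(x) = (6x + 12)·a(x) + (7x^2 + x + 1);  a(x) = (9x + 6)·(7x^2 + x + 1) + (5x + 10);  (7x^2 + x + 1) = (4x)·(5x + 10) + (1). The last nonzero remainder is the constant 1 = gcd(f, a) in F_13. Back-substituting through the division chain expresses 1 = s(x)·a(x) + t(x)·f(x) with s(x) ≡ 5x^3 + 9x^2 + x + 1 (mod f), so a(x)^(-1) ≡ s(x) = 5x^3 + 9x^2 + x + 1 (mod f). Check: (11x^3 + 12x^2 + 7x + 3)·(5x^3 + 9x^2 + x + 1) = 3x^6 + 3x^5 + 11x^4 + 10x^3 + 7x^2 + 10x + 3 ≡ 1 (mod x^4 + 9x^3 + 11x^2 + 12x + 11).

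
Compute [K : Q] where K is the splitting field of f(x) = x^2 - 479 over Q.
[K : Q] = 2

f(x) = x^2 - 479 factors as (x - √479)(x + √479). The splitting field is K = Q(√479). Since 479 is squarefree and > 1, it is not a perfect square, so x^2 - 479 is irreducible over Q and [Q(√479) : Q] = 2. Hence [K : Q] = 2.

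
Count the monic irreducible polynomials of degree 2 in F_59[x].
There are 1711 monic irreducible polynomials of degree 2 over F_59

Each element of F_{59^2} that lies in no proper subfield is a root of exactly one monic irreducible of degree 2 over F_59, and each such polynomial has 2 distinct roots in F_{59^2}. By Möbius inversion the count is N_59(2) = (1/2) Σ_{d|2} μ(2/d) · 59^d = (1/2)(μ(2)·59^1 + μ(1)·59^2) = 3422/2 = 1711.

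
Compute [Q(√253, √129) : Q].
[Q(√253, √129) : Q] = 4

[Q(√253):Q] = 2 (min poly x^2 - 253, irreducible since 253 is squarefree > 1). For the top step, suppose √129 ∈ Q(√253), say √129 = c + d√253 with c, d ∈ Q. Squaring: 129 = c^2 + 253d^2 + 2cd√253. Since √253 ∉ Q this forces 2cd = 0. If d = 0 then √129 = c ∈ Q, contradicting 129 squarefree > 1. If c = 0 then 129 = 253d^2, so 253·129 = (253d)^2 is a perfect square in Q — but 253·129 = 32637 is not a perfect square (since 253 and 129 are distinct squarefree integers). Contradiction. Hence √129 ∉ Q(√253), so x^2 - 129 stays irreducible over Q(√253) and [Q(√253, √129) : Q(√253)] = 2. By the tower law, [Q(√253, √129) : Q] = 2 · 2 = 4.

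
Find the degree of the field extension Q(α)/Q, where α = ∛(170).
[Q(α):Q] = 3

The minimal polynomial of α is x^3 - 170, irreducible over Q since 170 is not a perfect cube (so x^3 - 170 has no rational root). Hence [Q(α):Q] = deg(m_α) = 3.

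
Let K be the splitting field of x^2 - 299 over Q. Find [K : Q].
[K : Q] = 2

f(x) = x^2 - 299 factors as (x - √299)(x + √299). The splitting field is K = Q(√299). Since 299 is squarefree and > 1, it is not a perfect square, so x^2 - 299 is irreducible over Q and [Q(√299) : Q] = 2. Hence [K : Q] = 2.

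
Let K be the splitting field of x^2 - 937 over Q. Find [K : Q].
[K : Q] = 2

f(x) = x^2 - 937 factors as (x - √937)(x + √937). The splitting field is K = Q(√937). Since 937 is squarefree and > 1, it is not a perfect square, so x^2 - 937 is irreducible over Q and [Q(√937) : Q] = 2. Hence [K : Q] = 2.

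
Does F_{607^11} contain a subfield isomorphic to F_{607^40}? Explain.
No: F_{607^40} is not a subfield of F_{607^11}

F_{p^m} embeds in F_{p^n} iff m | n. Here 40 ∤ 11 (since 11 = 0·40 + 11 with remainder 11 ≠ 0), so F_{607^40} is not a subfield of F_{607^11}. Equivalently: if it were, the tower law would give 40 = [F_{607^40}:F_607] dividing [F_{607^11}:F_607] = 11, contradiction.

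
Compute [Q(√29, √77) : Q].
[Q(√29, √77) : Q] = 4

[Q(√29):Q] = 2 (min poly x^2 - 29, irreducible since 29 is squarefree > 1). For the top step, suppose √77 ∈ Q(√29), say √77 = c + d√29 with c, d ∈ Q. Squaring: 77 = c^2 + 29d^2 + 2cd√29. Since √29 ∉ Q this forces 2cd = 0. If d = 0 then √77 = c ∈ Q, contradicting 77 squarefree > 1. If c = 0 then 77 = 29d^2, so 29·77 = (29d)^2 is a perfect square in Q — but 29·77 = 2233 is not a perfect square (since 29 and 77 are distinct squarefree integers). Contradiction. Hence √77 ∉ Q(√29), so x^2 - 77 stays irreducible over Q(√29) and [Q(√29, √77) : Q(√29)] = 2. By the tower law, [Q(√29, √77) : Q] = 2 · 2 = 4.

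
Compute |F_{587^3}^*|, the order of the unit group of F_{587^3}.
|F_{587^3}^*| = 202262002

F_{587^3} has 587^3 = 202262003 elements; its multiplicative group consists of all nonzero elements, so |F_{587^3}^*| = 202262003 - 1 = 202262002. (It is cyclic since any finite subgroup of the multiplicative group of a field is cyclic.)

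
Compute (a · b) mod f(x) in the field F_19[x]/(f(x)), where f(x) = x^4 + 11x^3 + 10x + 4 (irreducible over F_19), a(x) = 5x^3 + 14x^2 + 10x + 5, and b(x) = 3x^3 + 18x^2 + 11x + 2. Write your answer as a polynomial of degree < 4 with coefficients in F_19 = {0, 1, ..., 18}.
a · b ≡ 14x^3 + 4x^2 + 9x + 3 (mod f(x))

Multiply in F_19[x]: a(x)·b(x) = (5x^3 + 14x^2 + 10x + 5)·(3x^3 + 18x^2 + 11x + 2) = 15x^6 + 18x^5 + 14x^4 + 17x^3 + 18x + 10. This has degree ≥ 4, so divide by f(x) over F_19: 15x^6 + 18x^5 + 14x^4 + 17x^3 + 18x + 10 = (15x^2 + 5x + 16)·(x^4 + 11x^3 + 10x + 4) + (14x^3 + 4x^2 + 9x + 3). Hence a·b ≡ 14x^3 + 4x^2 + 9x + 3 (mod f). (F_19[x]/(f) is a field with 19^4 = 130321 elements since f is irreducible of degree 4.)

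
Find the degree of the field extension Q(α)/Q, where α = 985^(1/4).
[Q(α):Q] = 4

α is a root of x^4 - 985. By Eisenstein's criterion at the prime p = 5 (which divides the constant term 985 but p^2 = 25 does not, since 985 is squarefree), x^4 - 985 is irreducible over Q. Hence [Q(α):Q] = 4.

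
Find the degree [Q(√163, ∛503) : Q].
[Q(√163, ∛503) : Q] = 6

Let L = Q(√163, ∛503). Since Q(√163) ⊂ L and [Q(√163):Q] = 2, the tower law gives 2 | [L:Q]. Likewise Q(∛503) ⊂ L with [Q(∛503):Q] = 3 (because 503 is not a perfect cube), so 3 | [L:Q]. As gcd(2,3) = 1, [L:Q] is divisible by 6. Conversely L is generated over Q by √163 and ∛503, so [L:Q] ≤ 2·3 = 6. Therefore [Q(√163, ∛503) : Q] = 6.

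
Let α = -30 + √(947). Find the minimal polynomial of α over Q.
m_α(x) = x^2 + 60x - 47

From α + 30 = √(947), squaring gives (α + 30)^2 = 947, i.e. α^2 + 60α + 900 = 947, so α^2 + 60α - 47 = 0. The discriminant of x^2 + 60x - 47 is (60)^2 - 4·(-47) = 3600 + 188 = 3788, and 4·(947) is not a perfect square in Q since 947 is squarefree and ≠ 1. Hence x^2 + 60x - 47 is irreducible over Q and is the minimal polynomial of α.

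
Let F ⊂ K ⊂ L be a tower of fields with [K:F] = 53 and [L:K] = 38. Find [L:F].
[L:F] = 2014

The tower law says that for any tower of field extensions F ⊂ K ⊂ L with finite degrees, [L:F] = [L:K] · [K:F]. Here this gives [L:F] = 38 · 53 = 2014.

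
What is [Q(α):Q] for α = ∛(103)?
[Q(α):Q] = 3

The minimal polynomial of α is x^3 - 103, irreducible over Q since 103 is not a perfect cube (so x^3 - 103 has no rational root). Hence [Q(α):Q] = deg(m_α) = 3.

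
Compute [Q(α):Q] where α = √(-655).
[Q(α):Q] = 2

[Q(α):Q] equals the degree of the minimal polynomial of α. Here α^2 = -655 and x^2 + 655 is irreducible (d = -655 is squarefree, ≠ 1, hence not a square), so deg(m_α) = 2. Thus [Q(α):Q] = 2.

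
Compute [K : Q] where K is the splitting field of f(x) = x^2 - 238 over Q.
[K : Q] = 2

f(x) = x^2 - 238 factors as (x - √238)(x + √238). The splitting field is K = Q(√238). Since 238 is squarefree and > 1, it is not a perfect square, so x^2 - 238 is irreducible over Q and [Q(√238) : Q] = 2. Hence [K : Q] = 2.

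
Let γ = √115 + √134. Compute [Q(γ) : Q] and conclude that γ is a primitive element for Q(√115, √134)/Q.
[Q(γ) : Q] = 4 (equivalently, Q(γ) = Q(√115, √134))

Obviously Q(γ) ⊆ Q(√115, √134), and [Q(√115, √134):Q] = 4 (since 115, 134 are distinct squarefree integers > 1 with 15410 not a perfect square). To show equality we compute the minimal polynomial of γ. From γ = √115 + √134: γ^2 = 115 + 2√(15410) + 134 = 249 + 2√(15410), so γ^2 - 249 = 2√(15410); squaring, (γ^2 - 249)^2 = 4·15410, i.e. γ^4 - 498γ^2 + 62001 - 61640 = 0, i.e. γ^4 - 498γ^2 + 361 = 0. So γ is a root of x^4 - 498x^2 + 361. This polynomial is irreducible over Q: it has no rational root (each ±√115 ± √134 is irrational), and any factorization into two quadratics over Q would force √(15410) ∈ Q (pairing opposite roots) or √115, √134 ∈ Q (other pairings), all impossible. Hence [Q(γ):Q] = 4 = [Q(√115, √134):Q], so Q(γ) = Q(√115, √134).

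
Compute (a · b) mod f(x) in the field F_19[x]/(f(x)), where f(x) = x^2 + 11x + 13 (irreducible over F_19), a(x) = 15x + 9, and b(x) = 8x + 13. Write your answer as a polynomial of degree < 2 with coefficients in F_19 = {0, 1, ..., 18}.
a · b ≡ 11x + 1 (mod f(x))

Multiply in F_19[x]: a(x)·b(x) = (15x + 9)·(8x + 13) = 6x^2 + x + 3. This has degree ≥ 2, so divide by f(x) over F_19: 6x^2 + x + 3 = (6)·(x^2 + 11x + 13) + (11x + 1). Hence a·b ≡ 11x + 1 (mod f). (F_19[x]/(f) is a field with 19^2 = 361 elements since f is irreducible of degree 2.)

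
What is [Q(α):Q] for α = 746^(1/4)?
[Q(α):Q] = 4

α is a root of x^4 - 746. By Eisenstein's criterion at the prime p = 2 (which divides the constant term 746 but p^2 = 4 does not, since 746 is squarefree), x^4 - 746 is irreducible over Q. Hence [Q(α):Q] = 4.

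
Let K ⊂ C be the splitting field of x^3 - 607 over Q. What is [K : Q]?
[K : Q] = 6

The roots of x^3 - 607 are ∛607, ω∛607, ω^2∛607 where ω = e^(2πi/3) is a primitive cube root of unity, so K = Q(∛607, ω). Now [Q(∛607):Q] = 3 (since 607 is not a perfect cube, x^3 - 607 is irreducible) and [Q(ω):Q] = 2. Both 2 and 3 divide [K:Q], and [K:Q] ≤ 3·2 = 6, so [K:Q] = 6. (Equivalently: Q(∛607) ⊂ R but ω ∉ R, so [K : Q(∛607)] = 2.)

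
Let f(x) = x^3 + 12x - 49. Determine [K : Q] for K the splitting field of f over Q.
[K : Q] = 6

By the rational root test, any rational root of the monic integer polynomial f(x) = x^3 + 12x - 49 must be an integer dividing the constant term -49, i.e. one of ±{1, 7, 49}. Evaluating: f(1) = -36, f(-1) = -62, f(7) = 378, f(-7) = -476, f(49) = 118188, f(-49) = -118286; none is 0, so f has no rational root and is therefore irreducible over Q (a cubic with no linear factor over a field is irreducible). For an irreducible cubic, the Galois group is A_3 or S_3 according as the discriminant disc(f) = -4a^3 - 27b^2 = -4·(12)^3 - 27·(-49)^2 = -71739 is or is not a square in Q. Here disc(f) = -71739 is not a perfect square in Q, so the Galois group of f over Q is not contained in A_3 and must be all of S_3. The splitting field has degree |S_3| = 6 over Q, so [K : Q] = 6.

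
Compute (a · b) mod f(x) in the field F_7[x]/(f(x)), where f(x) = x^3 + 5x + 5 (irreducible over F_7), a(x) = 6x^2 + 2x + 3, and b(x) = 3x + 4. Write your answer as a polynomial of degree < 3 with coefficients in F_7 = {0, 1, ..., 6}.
a · b ≡ 2x^2 + 4x + 6 (mod f(x))

Multiply in F_7[x]: a(x)·b(x) = (6x^2 + 2x + 3)·(3x + 4) = 4x^3 + 2x^2 + 3x + 5. This has degree ≥ 3, so divide by f(x) over F_7: 4x^3 + 2x^2 + 3x + 5 = (4)·(x^3 + 5x + 5) + (2x^2 + 4x + 6). Hence a·b ≡ 2x^2 + 4x + 6 (mod f). (F_7[x]/(f) is a field with 7^3 = 343 elements since f is irreducible of degree 3.)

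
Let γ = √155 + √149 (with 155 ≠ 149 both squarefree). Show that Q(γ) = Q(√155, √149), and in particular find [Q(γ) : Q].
[Q(γ) : Q] = 4 (equivalently, Q(γ) = Q(√155, √149))

Obviously Q(γ) ⊆ Q(√155, √149), and [Q(√155, √149):Q] = 4 (since 155, 149 are distinct squarefree integers > 1 with 23095 not a perfect square). To show equality we compute the minimal polynomial of γ. From γ = √155 + √149: γ^2 = 155 + 2√(23095) + 149 = 304 + 2√(23095), so γ^2 - 304 = 2√(23095); squaring, (γ^2 - 304)^2 = 4·23095, i.e. γ^4 - 608γ^2 + 92416 - 92380 = 0, i.e. γ^4 - 608γ^2 + 36 = 0. So γ is a root of x^4 - 608x^2 + 36. This polynomial is irreducible over Q: it has no rational root (each ±√155 ± √149 is irrational), and any factorization into two quadratics over Q would force √(23095) ∈ Q (pairing opposite roots) or √155, √149 ∈ Q (other pairings), all impossible. Hence [Q(γ):Q] = 4 = [Q(√155, √149):Q], so Q(γ) = Q(√155, √149).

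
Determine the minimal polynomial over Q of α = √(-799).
m_α(x) = x^2 + 799

α satisfies α^2 + 799 = 0, so x^2 + 799 annihilates α. Since d = -799 is squarefree and ≠ 1, it is not a perfect square in Q, so x^2 + 799 has no rational root and is therefore irreducible over Q (a degree-2 polynomial over a field is irreducible iff it has no root). Hence m_α(x) = x^2 + 799.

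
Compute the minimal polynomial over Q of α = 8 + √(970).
m_α(x) = x^2 - 16x - 906

From α - 8 = √(970), squaring gives (α - 8)^2 = 970, i.e. α^2 - 16α + 64 = 970, so α^2 - 16α - 906 = 0. The discriminant of x^2 - 16x - 906 is (-16)^2 - 4·(-906) = 256 + 3624 = 3880, and 4·(970) is not a perfect square in Q since 970 is squarefree and ≠ 1. Hence x^2 - 16x - 906 is irreducible over Q and is the minimal polynomial of α.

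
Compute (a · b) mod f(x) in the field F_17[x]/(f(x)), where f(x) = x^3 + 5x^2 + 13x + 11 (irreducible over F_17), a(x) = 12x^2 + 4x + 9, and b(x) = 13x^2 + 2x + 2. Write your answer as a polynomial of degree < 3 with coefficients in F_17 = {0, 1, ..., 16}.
a · b ≡ 9x^2 + 16x + 10 (mod f(x))

Multiply in F_17[x]: a(x)·b(x) = (12x^2 + 4x + 9)·(13x^2 + 2x + 2) = 3x^4 + 8x^3 + 13x^2 + 9x + 1. This has degree ≥ 3, so divide by f(x) over F_17: 3x^4 + 8x^3 + 13x^2 + 9x + 1 = (3x + 10)·(x^3 + 5x^2 + 13x + 11) + (9x^2 + 16x + 10). Hence a·b ≡ 9x^2 + 16x + 10 (mod f). (F_17[x]/(f) is a field with 17^3 = 4913 elements since f is irreducible of degree 3.)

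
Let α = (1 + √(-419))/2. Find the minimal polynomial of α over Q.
m_α(x) = x^2 - x + 105

From 2α - 1 = √(-419), squaring gives (2α - 1)^2 = -419, i.e. 4α^2 - 4α + 1 = -419, so α^2 - α + (1 + 419)/4 = 0. Since -419 ≡ 1 (mod 4), (1 + 419)/4 = 105 ∈ Z. The polynomial x^2 - x + 105 has discriminant 1 - 4·(105) = -419, which is not a perfect square in Q (d = -419 is squarefree and ≠ 1), so x^2 - x + 105 is irreducible over Q. It is the minimal polynomial of α.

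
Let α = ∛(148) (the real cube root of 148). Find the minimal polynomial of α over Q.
m_α(x) = x^3 - 148

α satisfies α^3 = 148, so x^3 - 148 annihilates α. By the rational root test, a rational root p/q (in lowest terms) of x^3 - 148 would satisfy p^3 = 148 q^3, forcing q = 1 and p^3 = 148; but 148 is not a perfect cube, contradiction. A monic cubic over Q with no rational root is irreducible (any nontrivial factorization would include a linear factor). Hence x^3 - 148 is the minimal polynomial of α, and in particular [Q(α):Q] = 3.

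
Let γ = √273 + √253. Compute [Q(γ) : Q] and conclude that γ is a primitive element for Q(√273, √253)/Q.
[Q(γ) : Q] = 4 (equivalently, Q(γ) = Q(√273, √253))

Obviously Q(γ) ⊆ Q(√273, √253), and [Q(√273, √253):Q] = 4 (since 273, 253 are distinct squarefree integers > 1 with 69069 not a perfect square). To show equality we compute the minimal polynomial of γ. From γ = √273 + √253: γ^2 = 273 + 2√(69069) + 253 = 526 + 2√(69069), so γ^2 - 526 = 2√(69069); squaring, (γ^2 - 526)^2 = 4·69069, i.e. γ^4 - 1052γ^2 + 276676 - 276276 = 0, i.e. γ^4 - 1052γ^2 + 400 = 0. So γ is a root of x^4 - 1052x^2 + 400. This polynomial is irreducible over Q: it has no rational root (each ±√273 ± √253 is irrational), and any factorization into two quadratics over Q would force √(69069) ∈ Q (pairing opposite roots) or √273, √253 ∈ Q (other pairings), all impossible. Hence [Q(γ):Q] = 4 = [Q(√273, √253):Q], so Q(γ) = Q(√273, √253).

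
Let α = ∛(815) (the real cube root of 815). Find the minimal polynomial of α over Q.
m_α(x) = x^3 - 815

α satisfies α^3 = 815, so x^3 - 815 annihilates α. By the rational root test, a rational root p/q (in lowest terms) of x^3 - 815 would satisfy p^3 = 815 q^3, forcing q = 1 and p^3 = 815; but 815 is not a perfect cube, contradiction. A monic cubic over Q with no rational root is irreducible (any nontrivial factorization would include a linear factor). Hence x^3 - 815 is the minimal polynomial of α, and in particular [Q(α):Q] = 3.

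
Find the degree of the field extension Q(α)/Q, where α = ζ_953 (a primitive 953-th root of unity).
[Q(α):Q] = 952

The minimal polynomial of ζ_953 over Q is the 953-th cyclotomic polynomial Φ_953(x), which is irreducible over Q and has degree φ(953) = 952. Hence [Q(α):Q] = φ(953) = 952.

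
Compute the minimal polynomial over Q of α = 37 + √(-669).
m_α(x) = x^2 - 74x + 2038

From α - 37 = √(-669), squaring gives (α - 37)^2 = -669, i.e. α^2 - 74α + 1369 = -669, so α^2 - 74α + 2038 = 0. The discriminant of x^2 - 74x + 2038 is (-74)^2 - 4·(2038) = 5476 - 8152 = -2676, and 4·(-669) is not a perfect square in Q since -669 is squarefree and ≠ 1. Hence x^2 - 74x + 2038 is irreducible over Q and is the minimal polynomial of α.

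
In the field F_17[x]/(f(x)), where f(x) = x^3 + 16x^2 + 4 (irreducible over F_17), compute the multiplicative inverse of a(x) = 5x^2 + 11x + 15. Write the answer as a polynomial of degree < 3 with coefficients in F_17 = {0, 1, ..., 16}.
a(x)^(-1) ≡ 4x^2 + 13x + 5 (mod f(x))

Since f is irreducible over F_17, F_17[x]/(f) is a field and a(x) ≠ 0 has an inverse. Apply the extended Euclidean algorithm to f(x) and a(x) in F_17[x]: f(x) = (7x + 15)·a(x) + (2x);  a(x) = (11x + 14)·(2x) + (15). The last nonzero remainder is the constant 15 = gcd(f, a) in F_17. Back-substituting through the division chain expresses 15 = s(x)·a(x) + t(x)·f(x) with s(x) ≡ 9x^2 + 8x + 7 (mod f), so (9x^2 + 8x + 7)·a(x) ≡ 15 (mod f). Multiplying by 15^(-1) ≡ 8 in F_17 gives a(x)^(-1) ≡ 8·(9x^2 + 8x + 7) ≡ 4x^2 + 13x + 5 (mod f). Check: (5x^2 + 11x + 15)·(4x^2 + 13x + 5) = 3x^4 + 7x^3 + 7x^2 + 12x + 7 ≡ 1 (mod x^3 + 16x^2 + 4).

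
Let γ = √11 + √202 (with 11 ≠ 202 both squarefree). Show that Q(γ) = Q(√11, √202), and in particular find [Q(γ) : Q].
[Q(γ) : Q] = 4 (equivalently, Q(γ) = Q(√11, √202))

Obviously Q(γ) ⊆ Q(√11, √202), and [Q(√11, √202):Q] = 4 (since 11, 202 are distinct squarefree integers > 1 with 2222 not a perfect square). To show equality we compute the minimal polynomial of γ. From γ = √11 + √202: γ^2 = 11 + 2√(2222) + 202 = 213 + 2√(2222), so γ^2 - 213 = 2√(2222); squaring, (γ^2 - 213)^2 = 4·2222, i.e. γ^4 - 426γ^2 + 45369 - 8888 = 0, i.e. γ^4 - 426γ^2 + 36481 = 0. So γ is a root of x^4 - 426x^2 + 36481. This polynomial is irreducible over Q: it has no rational root (each ±√11 ± √202 is irrational), and any factorization into two quadratics over Q would force √(2222) ∈ Q (pairing opposite roots) or √11, √202 ∈ Q (other pairings), all impossible. Hence [Q(γ):Q] = 4 = [Q(√11, √202):Q], so Q(γ) = Q(√11, √202).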